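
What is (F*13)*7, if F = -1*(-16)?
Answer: 1456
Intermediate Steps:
F = 16
(F*13)*7 = (16*13)*7 = 208*7 = 1456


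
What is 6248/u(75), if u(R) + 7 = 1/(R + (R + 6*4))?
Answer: -1087152/1217 ≈ -893.30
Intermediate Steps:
u(R) = -7 + 1/(24 + 2*R) (u(R) = -7 + 1/(R + (R + 6*4)) = -7 + 1/(R + (R + 24)) = -7 + 1/(R + (24 + R)) = -7 + 1/(24 + 2*R))
6248/u(75) = 6248/(((-167 - 14*75)/(2*(12 + 75)))) = 6248/(((1/2)*(-167 - 1050)/87)) = 6248/(((1/2)*(1/87)*(-1217))) = 6248/(-1217/174) = 6248*(-174/1217) = -1087152/1217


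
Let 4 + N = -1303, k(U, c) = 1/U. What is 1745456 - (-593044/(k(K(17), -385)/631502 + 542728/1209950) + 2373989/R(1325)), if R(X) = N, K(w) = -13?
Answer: 8937144437518916663509/2911694355495123 ≈ 3.0694e+6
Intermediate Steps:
N = -1307 (N = -4 - 1303 = -1307)
R(X) = -1307
1745456 - (-593044/(k(K(17), -385)/631502 + 542728/1209950) + 2373989/R(1325)) = 1745456 - (-593044/(1/(-13*631502) + 542728/1209950) + 2373989/(-1307)) = 1745456 - (-593044/(-1/13*1/631502 + 542728*(1/1209950)) + 2373989*(-1/1307)) = 1745456 - (-593044/(-1/8209526 + 271364/604975) - 2373989/1307) = 1745456 - (-593044/2227769208489/4966557991850 - 2373989/1307) = 1745456 - (-593044*4966557991850/2227769208489 - 2373989/1307) = 1745456 - (-2945387417718691400/2227769208489 - 2373989/1307) = 1745456 - 1*(-3854910054553821252421/2911694355495123) = 1745456 + 3854910054553821252421/2911694355495123 = 8937144437518916663509/2911694355495123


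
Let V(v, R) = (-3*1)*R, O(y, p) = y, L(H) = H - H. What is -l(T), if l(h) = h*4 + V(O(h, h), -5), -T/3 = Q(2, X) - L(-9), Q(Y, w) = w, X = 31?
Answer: 357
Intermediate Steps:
L(H) = 0
V(v, R) = -3*R
T = -93 (T = -3*(31 - 1*0) = -3*(31 + 0) = -3*31 = -93)
l(h) = 15 + 4*h (l(h) = h*4 - 3*(-5) = 4*h + 15 = 15 + 4*h)
-l(T) = -(15 + 4*(-93)) = -(15 - 372) = -1*(-357) = 357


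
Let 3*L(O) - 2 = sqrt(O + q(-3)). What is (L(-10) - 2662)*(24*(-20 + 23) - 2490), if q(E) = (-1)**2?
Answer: 6435104 - 2418*I ≈ 6.4351e+6 - 2418.0*I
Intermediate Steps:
q(E) = 1
L(O) = 2/3 + sqrt(1 + O)/3 (L(O) = 2/3 + sqrt(O + 1)/3 = 2/3 + sqrt(1 + O)/3)
(L(-10) - 2662)*(24*(-20 + 23) - 2490) = ((2/3 + sqrt(1 - 10)/3) - 2662)*(24*(-20 + 23) - 2490) = ((2/3 + sqrt(-9)/3) - 2662)*(24*3 - 2490) = ((2/3 + (3*I)/3) - 2662)*(72 - 2490) = ((2/3 + I) - 2662)*(-2418) = (-7984/3 + I)*(-2418) = 6435104 - 2418*I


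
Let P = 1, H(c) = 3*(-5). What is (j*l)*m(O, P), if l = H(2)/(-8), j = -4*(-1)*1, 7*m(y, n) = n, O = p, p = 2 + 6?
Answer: 15/14 ≈ 1.0714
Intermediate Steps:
H(c) = -15
p = 8
O = 8
m(y, n) = n/7
j = 4 (j = 4*1 = 4)
l = 15/8 (l = -15/(-8) = -15*(-1/8) = 15/8 ≈ 1.8750)
(j*l)*m(O, P) = (4*(15/8))*((1/7)*1) = (15/2)*(1/7) = 15/14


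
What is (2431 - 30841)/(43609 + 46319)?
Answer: -4735/14988 ≈ -0.31592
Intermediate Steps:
(2431 - 30841)/(43609 + 46319) = -28410/89928 = -28410*1/89928 = -4735/14988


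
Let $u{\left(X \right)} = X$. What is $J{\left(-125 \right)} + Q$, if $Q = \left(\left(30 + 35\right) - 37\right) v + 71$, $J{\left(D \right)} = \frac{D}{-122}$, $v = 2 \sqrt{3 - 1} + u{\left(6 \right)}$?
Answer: $\frac{29283}{122} + 56 \sqrt{2} \approx 319.22$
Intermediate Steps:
$v = 6 + 2 \sqrt{2}$ ($v = 2 \sqrt{3 - 1} + 6 = 2 \sqrt{2} + 6 = 6 + 2 \sqrt{2} \approx 8.8284$)
$J{\left(D \right)} = - \frac{D}{122}$ ($J{\left(D \right)} = D \left(- \frac{1}{122}\right) = - \frac{D}{122}$)
$Q = 239 + 56 \sqrt{2}$ ($Q = \left(\left(30 + 35\right) - 37\right) \left(6 + 2 \sqrt{2}\right) + 71 = \left(65 - 37\right) \left(6 + 2 \sqrt{2}\right) + 71 = 28 \left(6 + 2 \sqrt{2}\right) + 71 = \left(168 + 56 \sqrt{2}\right) + 71 = 239 + 56 \sqrt{2} \approx 318.2$)
$J{\left(-125 \right)} + Q = \left(- \frac{1}{122}\right) \left(-125\right) + \left(239 + 56 \sqrt{2}\right) = \frac{125}{122} + \left(239 + 56 \sqrt{2}\right) = \frac{29283}{122} + 56 \sqrt{2}$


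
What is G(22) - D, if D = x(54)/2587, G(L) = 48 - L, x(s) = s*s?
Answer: 64346/2587 ≈ 24.873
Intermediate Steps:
x(s) = s²
D = 2916/2587 (D = 54²/2587 = 2916*(1/2587) = 2916/2587 ≈ 1.1272)
G(22) - D = (48 - 1*22) - 1*2916/2587 = (48 - 22) - 2916/2587 = 26 - 2916/2587 = 64346/2587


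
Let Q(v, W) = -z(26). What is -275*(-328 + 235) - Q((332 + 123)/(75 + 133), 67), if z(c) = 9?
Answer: 25584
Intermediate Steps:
Q(v, W) = -9 (Q(v, W) = -1*9 = -9)
-275*(-328 + 235) - Q((332 + 123)/(75 + 133), 67) = -275*(-328 + 235) - 1*(-9) = -275*(-93) + 9 = 25575 + 9 = 25584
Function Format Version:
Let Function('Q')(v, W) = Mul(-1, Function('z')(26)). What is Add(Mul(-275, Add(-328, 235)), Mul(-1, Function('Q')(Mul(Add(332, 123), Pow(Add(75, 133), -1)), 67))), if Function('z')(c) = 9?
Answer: 25584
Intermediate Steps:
Function('Q')(v, W) = -9 (Function('Q')(v, W) = Mul(-1, 9) = -9)
Add(Mul(-275, Add(-328, 235)), Mul(-1, Function('Q')(Mul(Add(332, 123), Pow(Add(75, 133), -1)), 67))) = Add(Mul(-275, Add(-328, 235)), Mul(-1, -9)) = Add(Mul(-275, -93), 9) = Add(25575, 9) = 25584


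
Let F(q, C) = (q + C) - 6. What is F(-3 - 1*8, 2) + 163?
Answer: 148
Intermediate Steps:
F(q, C) = -6 + C + q (F(q, C) = (C + q) - 6 = -6 + C + q)
F(-3 - 1*8, 2) + 163 = (-6 + 2 + (-3 - 1*8)) + 163 = (-6 + 2 + (-3 - 8)) + 163 = (-6 + 2 - 11) + 163 = -15 + 163 = 148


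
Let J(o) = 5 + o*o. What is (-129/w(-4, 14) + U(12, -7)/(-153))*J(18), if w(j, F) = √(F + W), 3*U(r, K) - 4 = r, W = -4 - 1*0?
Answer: -5264/459 - 42441*√10/10 ≈ -13432.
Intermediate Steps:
W = -4 (W = -4 + 0 = -4)
U(r, K) = 4/3 + r/3
w(j, F) = √(-4 + F) (w(j, F) = √(F - 4) = √(-4 + F))
J(o) = 5 + o²
(-129/w(-4, 14) + U(12, -7)/(-153))*J(18) = (-129/√(-4 + 14) + (4/3 + (⅓)*12)/(-153))*(5 + 18²) = (-129*√10/10 + (4/3 + 4)*(-1/153))*(5 + 324) = (-129*√10/10 + (16/3)*(-1/153))*329 = (-129*√10/10 - 16/459)*329 = (-16/459 - 129*√10/10)*329 = -5264/459 - 42441*√10/10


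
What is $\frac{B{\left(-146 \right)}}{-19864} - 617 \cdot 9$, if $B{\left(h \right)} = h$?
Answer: $- \frac{55152323}{9932} \approx -5553.0$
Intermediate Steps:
$\frac{B{\left(-146 \right)}}{-19864} - 617 \cdot 9 = - \frac{146}{-19864} - 617 \cdot 9 = \left(-146\right) \left(- \frac{1}{19864}\right) - 5553 = \frac{73}{9932} - 5553 = - \frac{55152323}{9932}$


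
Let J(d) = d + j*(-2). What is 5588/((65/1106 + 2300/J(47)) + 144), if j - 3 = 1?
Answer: 241032792/8757631 ≈ 27.523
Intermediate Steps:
j = 4 (j = 3 + 1 = 4)
J(d) = -8 + d (J(d) = d + 4*(-2) = d - 8 = -8 + d)
5588/((65/1106 + 2300/J(47)) + 144) = 5588/((65/1106 + 2300/(-8 + 47)) + 144) = 5588/((65*(1/1106) + 2300/39) + 144) = 5588/((65/1106 + 2300*(1/39)) + 144) = 5588/((65/1106 + 2300/39) + 144) = 5588/(2546335/43134 + 144) = 5588/(8757631/43134) = 5588*(43134/8757631) = 241032792/8757631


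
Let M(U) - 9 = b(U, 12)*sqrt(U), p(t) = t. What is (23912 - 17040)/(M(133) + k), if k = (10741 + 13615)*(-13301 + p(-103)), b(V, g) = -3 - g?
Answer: -37391447078/1776353903847405 + 1718*sqrt(133)/1776353903847405 ≈ -2.1050e-5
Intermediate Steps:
M(U) = 9 - 15*sqrt(U) (M(U) = 9 + (-3 - 1*12)*sqrt(U) = 9 + (-3 - 12)*sqrt(U) = 9 - 15*sqrt(U))
k = -326467824 (k = (10741 + 13615)*(-13301 - 103) = 24356*(-13404) = -326467824)
(23912 - 17040)/(M(133) + k) = (23912 - 17040)/((9 - 15*sqrt(133)) - 326467824) = 6872/(-326467815 - 15*sqrt(133))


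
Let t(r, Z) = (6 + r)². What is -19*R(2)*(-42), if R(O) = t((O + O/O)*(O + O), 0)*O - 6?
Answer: 512316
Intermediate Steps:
R(O) = -6 + O*(6 + 2*O*(1 + O))² (R(O) = (6 + (O + O/O)*(O + O))²*O - 6 = (6 + (O + 1)*(2*O))²*O - 6 = (6 + (1 + O)*(2*O))²*O - 6 = (6 + 2*O*(1 + O))²*O - 6 = O*(6 + 2*O*(1 + O))² - 6 = -6 + O*(6 + 2*O*(1 + O))²)
-19*R(2)*(-42) = -19*(-6 + 4*2*(3 + 2*(1 + 2))²)*(-42) = -19*(-6 + 4*2*(3 + 2*3)²)*(-42) = -19*(-6 + 4*2*(3 + 6)²)*(-42) = -19*(-6 + 4*2*9²)*(-42) = -19*(-6 + 4*2*81)*(-42) = -19*(-6 + 648)*(-42) = -19*642*(-42) = -12198*(-42) = 512316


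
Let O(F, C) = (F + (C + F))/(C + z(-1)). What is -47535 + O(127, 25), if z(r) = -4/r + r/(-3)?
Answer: -4182243/88 ≈ -47526.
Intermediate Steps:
z(r) = -4/r - r/3 (z(r) = -4/r + r*(-⅓) = -4/r - r/3)
O(F, C) = (C + 2*F)/(13/3 + C) (O(F, C) = (F + (C + F))/(C + (-4/(-1) - ⅓*(-1))) = (C + 2*F)/(C + (-4*(-1) + ⅓)) = (C + 2*F)/(C + (4 + ⅓)) = (C + 2*F)/(C + 13/3) = (C + 2*F)/(13/3 + C))
-47535 + O(127, 25) = -47535 + 3*(25 + 2*127)/(13 + 3*25) = -47535 + 3*(25 + 254)/(13 + 75) = -47535 + 3*279/88 = -47535 + 3*(1/88)*279 = -47535 + 837/88 = -4182243/88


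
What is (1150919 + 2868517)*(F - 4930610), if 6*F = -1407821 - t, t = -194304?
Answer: -20631213655362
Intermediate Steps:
F = -1213517/6 (F = (-1407821 - 1*(-194304))/6 = (-1407821 + 194304)/6 = (⅙)*(-1213517) = -1213517/6 ≈ -2.0225e+5)
(1150919 + 2868517)*(F - 4930610) = (1150919 + 2868517)*(-1213517/6 - 4930610) = 4019436*(-30797177/6) = -20631213655362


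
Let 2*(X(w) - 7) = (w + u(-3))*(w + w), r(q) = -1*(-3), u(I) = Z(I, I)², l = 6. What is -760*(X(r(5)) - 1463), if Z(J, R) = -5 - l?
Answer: 823840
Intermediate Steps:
Z(J, R) = -11 (Z(J, R) = -5 - 1*6 = -5 - 6 = -11)
u(I) = 121 (u(I) = (-11)² = 121)
r(q) = 3
X(w) = 7 + w*(121 + w) (X(w) = 7 + ((w + 121)*(w + w))/2 = 7 + ((121 + w)*(2*w))/2 = 7 + (2*w*(121 + w))/2 = 7 + w*(121 + w))
-760*(X(r(5)) - 1463) = -760*((7 + 3² + 121*3) - 1463) = -760*((7 + 9 + 363) - 1463) = -760*(379 - 1463) = -760*(-1084) = 823840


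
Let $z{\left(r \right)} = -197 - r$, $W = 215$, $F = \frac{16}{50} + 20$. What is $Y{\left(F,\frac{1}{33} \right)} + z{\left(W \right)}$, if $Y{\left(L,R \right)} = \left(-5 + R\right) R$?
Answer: $- \frac{448832}{1089} \approx -412.15$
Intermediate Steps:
$F = \frac{508}{25}$ ($F = 16 \cdot \frac{1}{50} + 20 = \frac{8}{25} + 20 = \frac{508}{25} \approx 20.32$)
$Y{\left(L,R \right)} = R \left(-5 + R\right)$
$Y{\left(F,\frac{1}{33} \right)} + z{\left(W \right)} = \frac{-5 + \frac{1}{33}}{33} - 412 = \frac{1}{33} \left(- \frac{164}{33}\right) - 412 = - \frac{164}{1089} - 412 = - \frac{448832}{1089}$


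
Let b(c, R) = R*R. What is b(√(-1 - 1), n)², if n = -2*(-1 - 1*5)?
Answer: 20736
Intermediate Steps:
n = 12 (n = -2*(-1 - 5) = -2*(-6) = 12)
b(c, R) = R²
b(√(-1 - 1), n)² = (12²)² = 144² = 20736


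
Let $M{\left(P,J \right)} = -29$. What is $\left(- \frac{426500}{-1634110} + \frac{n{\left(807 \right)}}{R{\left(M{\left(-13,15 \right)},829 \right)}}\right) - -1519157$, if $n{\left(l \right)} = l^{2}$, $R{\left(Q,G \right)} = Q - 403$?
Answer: $\frac{11904031761125}{7843728} \approx 1.5177 \cdot 10^{6}$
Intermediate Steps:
$R{\left(Q,G \right)} = -403 + Q$ ($R{\left(Q,G \right)} = Q - 403 = -403 + Q$)
$\left(- \frac{426500}{-1634110} + \frac{n{\left(807 \right)}}{R{\left(M{\left(-13,15 \right)},829 \right)}}\right) - -1519157 = \left(- \frac{426500}{-1634110} + \frac{807^{2}}{-403 - 29}\right) - -1519157 = \left(\left(-426500\right) \left(- \frac{1}{1634110}\right) + \frac{651249}{-432}\right) + 1519157 = \left(\frac{42650}{163411} + 651249 \left(- \frac{1}{432}\right)\right) + 1519157 = \left(\frac{42650}{163411} - \frac{72361}{48}\right) + 1519157 = - \frac{11822536171}{7843728} + 1519157 = \frac{11904031761125}{7843728}$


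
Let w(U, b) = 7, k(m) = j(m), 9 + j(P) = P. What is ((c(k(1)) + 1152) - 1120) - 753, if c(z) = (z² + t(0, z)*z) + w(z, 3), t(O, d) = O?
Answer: -650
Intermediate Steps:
j(P) = -9 + P
k(m) = -9 + m
c(z) = 7 + z² (c(z) = (z² + 0*z) + 7 = (z² + 0) + 7 = z² + 7 = 7 + z²)
((c(k(1)) + 1152) - 1120) - 753 = (((7 + (-9 + 1)²) + 1152) - 1120) - 753 = (((7 + (-8)²) + 1152) - 1120) - 753 = (((7 + 64) + 1152) - 1120) - 753 = ((71 + 1152) - 1120) - 753 = (1223 - 1120) - 753 = 103 - 753 = -650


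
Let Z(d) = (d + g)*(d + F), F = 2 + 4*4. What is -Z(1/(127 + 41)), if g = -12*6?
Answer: 36587375/28224 ≈ 1296.3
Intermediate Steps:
g = -72
F = 18 (F = 2 + 16 = 18)
Z(d) = (-72 + d)*(18 + d) (Z(d) = (d - 72)*(d + 18) = (-72 + d)*(18 + d))
-Z(1/(127 + 41)) = -(-1296 + (1/(127 + 41))**2 - 54/(127 + 41)) = -(-1296 + (1/168)**2 - 54/168) = -(-1296 + (1/168)**2 - 54*1/168) = -(-1296 + 1/28224 - 9/28) = -1*(-36587375/28224) = 36587375/28224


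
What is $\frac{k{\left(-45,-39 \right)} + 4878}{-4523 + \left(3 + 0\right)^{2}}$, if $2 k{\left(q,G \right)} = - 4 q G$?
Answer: $- \frac{684}{2257} \approx -0.30306$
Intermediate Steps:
$k{\left(q,G \right)} = - 2 G q$ ($k{\left(q,G \right)} = \frac{- 4 q G}{2} = \frac{\left(-4\right) G q}{2} = - 2 G q$)
$\frac{k{\left(-45,-39 \right)} + 4878}{-4523 + \left(3 + 0\right)^{2}} = \frac{\left(-2\right) \left(-39\right) \left(-45\right) + 4878}{-4523 + \left(3 + 0\right)^{2}} = \frac{-3510 + 4878}{-4523 + 3^{2}} = \frac{1368}{-4523 + 9} = \frac{1368}{-4514} = 1368 \left(- \frac{1}{4514}\right) = - \frac{684}{2257}$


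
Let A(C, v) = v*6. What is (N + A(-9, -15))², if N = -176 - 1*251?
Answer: 267289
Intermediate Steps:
A(C, v) = 6*v
N = -427 (N = -176 - 251 = -427)
(N + A(-9, -15))² = (-427 + 6*(-15))² = (-427 - 90)² = (-517)² = 267289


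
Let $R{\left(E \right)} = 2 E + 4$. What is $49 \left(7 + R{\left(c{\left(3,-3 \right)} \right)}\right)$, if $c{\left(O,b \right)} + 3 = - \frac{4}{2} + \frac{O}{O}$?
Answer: $147$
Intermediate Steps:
$c{\left(O,b \right)} = -4$ ($c{\left(O,b \right)} = -3 + \left(- \frac{4}{2} + \frac{O}{O}\right) = -3 + \left(\left(-4\right) \frac{1}{2} + 1\right) = -3 + \left(-2 + 1\right) = -3 - 1 = -4$)
$R{\left(E \right)} = 4 + 2 E$
$49 \left(7 + R{\left(c{\left(3,-3 \right)} \right)}\right) = 49 \left(7 + \left(4 + 2 \left(-4\right)\right)\right) = 49 \left(7 + \left(4 - 8\right)\right) = 49 \left(7 - 4\right) = 49 \cdot 3 = 147$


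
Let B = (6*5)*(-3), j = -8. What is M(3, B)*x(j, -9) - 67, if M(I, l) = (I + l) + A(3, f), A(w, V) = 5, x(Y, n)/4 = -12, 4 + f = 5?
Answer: 3869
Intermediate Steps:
f = 1 (f = -4 + 5 = 1)
x(Y, n) = -48 (x(Y, n) = 4*(-12) = -48)
B = -90 (B = 30*(-3) = -90)
M(I, l) = 5 + I + l (M(I, l) = (I + l) + 5 = 5 + I + l)
M(3, B)*x(j, -9) - 67 = (5 + 3 - 90)*(-48) - 67 = -82*(-48) - 67 = 3936 - 67 = 3869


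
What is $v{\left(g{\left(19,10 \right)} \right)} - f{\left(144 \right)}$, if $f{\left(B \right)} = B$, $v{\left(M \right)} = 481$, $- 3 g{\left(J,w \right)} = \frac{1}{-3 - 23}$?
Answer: $337$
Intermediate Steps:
$g{\left(J,w \right)} = \frac{1}{78}$ ($g{\left(J,w \right)} = - \frac{1}{3 \left(-3 - 23\right)} = - \frac{1}{3 \left(-26\right)} = \left(- \frac{1}{3}\right) \left(- \frac{1}{26}\right) = \frac{1}{78}$)
$v{\left(g{\left(19,10 \right)} \right)} - f{\left(144 \right)} = 481 - 144 = 337$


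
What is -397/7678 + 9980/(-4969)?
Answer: -78599133/38151982 ≈ -2.0602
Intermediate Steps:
-397/7678 + 9980/(-4969) = -397*1/7678 + 9980*(-1/4969) = -397/7678 - 9980/4969 = -78599133/38151982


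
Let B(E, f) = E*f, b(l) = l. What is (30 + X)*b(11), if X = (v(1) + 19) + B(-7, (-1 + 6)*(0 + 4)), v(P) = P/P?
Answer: -990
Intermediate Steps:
v(P) = 1
X = -120 (X = (1 + 19) - 7*(-1 + 6)*(0 + 4) = 20 - 35*4 = 20 - 7*20 = 20 - 140 = -120)
(30 + X)*b(11) = (30 - 120)*11 = -90*11 = -990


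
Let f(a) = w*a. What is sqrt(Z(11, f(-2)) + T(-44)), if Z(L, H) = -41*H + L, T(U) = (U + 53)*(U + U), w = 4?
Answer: I*sqrt(453) ≈ 21.284*I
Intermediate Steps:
f(a) = 4*a
T(U) = 2*U*(53 + U) (T(U) = (53 + U)*(2*U) = 2*U*(53 + U))
Z(L, H) = L - 41*H
sqrt(Z(11, f(-2)) + T(-44)) = sqrt((11 - 164*(-2)) + 2*(-44)*(53 - 44)) = sqrt((11 - 41*(-8)) + 2*(-44)*9) = sqrt((11 + 328) - 792) = sqrt(339 - 792) = sqrt(-453) = I*sqrt(453)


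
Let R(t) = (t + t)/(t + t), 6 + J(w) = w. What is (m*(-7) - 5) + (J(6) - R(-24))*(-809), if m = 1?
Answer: 797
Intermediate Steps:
J(w) = -6 + w
R(t) = 1 (R(t) = (2*t)/((2*t)) = (2*t)*(1/(2*t)) = 1)
(m*(-7) - 5) + (J(6) - R(-24))*(-809) = (1*(-7) - 5) + ((-6 + 6) - 1*1)*(-809) = (-7 - 5) + (0 - 1)*(-809) = -12 - 1*(-809) = -12 + 809 = 797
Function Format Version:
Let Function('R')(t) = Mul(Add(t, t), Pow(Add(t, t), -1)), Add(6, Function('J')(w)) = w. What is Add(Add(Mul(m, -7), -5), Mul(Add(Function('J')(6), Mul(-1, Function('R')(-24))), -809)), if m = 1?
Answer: 797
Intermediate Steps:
Function('J')(w) = Add(-6, w)
Function('R')(t) = 1 (Function('R')(t) = Mul(Mul(2, t), Pow(Mul(2, t), -1)) = Mul(Mul(2, t), Mul(Rational(1, 2), Pow(t, -1))) = 1)
Add(Add(Mul(m, -7), -5), Mul(Add(Function('J')(6), Mul(-1, Function('R')(-24))), -809)) = Add(Add(Mul(1, -7), -5), Mul(Add(Add(-6, 6), Mul(-1, 1)), -809)) = Add(Add(-7, -5), Mul(Add(0, -1), -809)) = Add(-12, Mul(-1, -809)) = Add(-12, 809) = 797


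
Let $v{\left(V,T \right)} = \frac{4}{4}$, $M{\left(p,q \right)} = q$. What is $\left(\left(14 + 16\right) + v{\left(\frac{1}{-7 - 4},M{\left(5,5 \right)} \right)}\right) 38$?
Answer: $1178$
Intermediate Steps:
$v{\left(V,T \right)} = 1$ ($v{\left(V,T \right)} = 4 \cdot \frac{1}{4} = 1$)
$\left(\left(14 + 16\right) + v{\left(\frac{1}{-7 - 4},M{\left(5,5 \right)} \right)}\right) 38 = \left(\left(14 + 16\right) + 1\right) 38 = \left(30 + 1\right) 38 = 31 \cdot 38 = 1178$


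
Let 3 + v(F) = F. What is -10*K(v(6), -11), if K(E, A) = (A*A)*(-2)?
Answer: 2420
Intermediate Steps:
v(F) = -3 + F
K(E, A) = -2*A² (K(E, A) = A²*(-2) = -2*A²)
-10*K(v(6), -11) = -(-20)*(-11)² = -(-20)*121 = -10*(-242) = 2420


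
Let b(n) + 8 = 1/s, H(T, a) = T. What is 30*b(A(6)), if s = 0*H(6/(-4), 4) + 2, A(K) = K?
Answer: -225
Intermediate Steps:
s = 2 (s = 0*(6/(-4)) + 2 = 0*(6*(-¼)) + 2 = 0*(-3/2) + 2 = 0 + 2 = 2)
b(n) = -15/2 (b(n) = -8 + 1/2 = -8 + ½ = -15/2)
30*b(A(6)) = 30*(-15/2) = -225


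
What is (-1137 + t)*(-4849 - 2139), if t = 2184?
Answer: -7316436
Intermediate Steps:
(-1137 + t)*(-4849 - 2139) = (-1137 + 2184)*(-4849 - 2139) = 1047*(-6988) = -7316436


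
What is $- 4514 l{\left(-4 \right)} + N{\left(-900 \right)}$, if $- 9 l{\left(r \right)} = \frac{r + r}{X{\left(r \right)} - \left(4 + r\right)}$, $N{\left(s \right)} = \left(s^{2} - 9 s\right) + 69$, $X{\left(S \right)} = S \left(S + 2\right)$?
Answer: $\frac{7359007}{9} \approx 8.1767 \cdot 10^{5}$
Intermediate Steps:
$X{\left(S \right)} = S \left(2 + S\right)$
$N{\left(s \right)} = 69 + s^{2} - 9 s$
$l{\left(r \right)} = - \frac{2 r}{9 \left(-4 - r + r \left(2 + r\right)\right)}$ ($l{\left(r \right)} = - \frac{\left(r + r\right) \frac{1}{r \left(2 + r\right) - \left(4 + r\right)}}{9} = - \frac{2 r \frac{1}{-4 - r + r \left(2 + r\right)}}{9} = - \frac{2 r}{9 \left(-4 - r + r \left(2 + r\right)\right)}$)
$- 4514 l{\left(-4 \right)} + N{\left(-900 \right)} = - 4514 \cdot 2 \left(-4\right) \frac{1}{36 - -36 - 9 \left(-4\right)^{2}} + \left(69 + \left(-900\right)^{2} - -8100\right) = - 4514 \cdot 2 \left(-4\right) \frac{1}{36 + 36 - 144} + \left(69 + 810000 + 8100\right) = - 4514 \cdot 2 \left(-4\right) \frac{1}{36 + 36 - 144} + 818169 = - 4514 \cdot 2 \left(-4\right) \frac{1}{-72} + 818169 = - 4514 \cdot 2 \left(-4\right) \left(- \frac{1}{72}\right) + 818169 = \left(-4514\right) \frac{1}{9} + 818169 = - \frac{4514}{9} + 818169 = \frac{7359007}{9}$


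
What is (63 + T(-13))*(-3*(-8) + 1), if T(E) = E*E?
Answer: 5800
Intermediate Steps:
T(E) = E²
(63 + T(-13))*(-3*(-8) + 1) = (63 + (-13)²)*(-3*(-8) + 1) = (63 + 169)*(24 + 1) = 232*25 = 5800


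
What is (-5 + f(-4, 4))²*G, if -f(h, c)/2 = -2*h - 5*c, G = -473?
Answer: -170753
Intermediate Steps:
f(h, c) = 4*h + 10*c (f(h, c) = -2*(-2*h - 5*c) = -2*(-5*c - 2*h) = 4*h + 10*c)
(-5 + f(-4, 4))²*G = (-5 + (4*(-4) + 10*4))²*(-473) = (-5 + (-16 + 40))²*(-473) = (-5 + 24)²*(-473) = 19²*(-473) = 361*(-473) = -170753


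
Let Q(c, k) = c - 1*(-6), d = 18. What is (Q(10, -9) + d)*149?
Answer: 5066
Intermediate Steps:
Q(c, k) = 6 + c (Q(c, k) = c + 6 = 6 + c)
(Q(10, -9) + d)*149 = ((6 + 10) + 18)*149 = (16 + 18)*149 = 34*149 = 5066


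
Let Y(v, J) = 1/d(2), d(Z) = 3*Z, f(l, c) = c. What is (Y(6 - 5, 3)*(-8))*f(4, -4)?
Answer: 16/3 ≈ 5.3333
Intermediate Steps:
Y(v, J) = ⅙ (Y(v, J) = 1/(3*2) = 1/6 = ⅙)
(Y(6 - 5, 3)*(-8))*f(4, -4) = ((⅙)*(-8))*(-4) = -4/3*(-4) = 16/3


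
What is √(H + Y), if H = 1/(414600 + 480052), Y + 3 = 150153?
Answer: √30045097624165063/447326 ≈ 387.49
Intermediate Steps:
Y = 150150 (Y = -3 + 150153 = 150150)
H = 1/894652 ≈ 1.1178e-6
√(H + Y) = √(1/894652 + 150150) = √(134331997801/894652) = √30045097624165063/447326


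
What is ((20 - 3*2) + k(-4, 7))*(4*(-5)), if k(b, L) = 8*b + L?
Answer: 220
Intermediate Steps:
k(b, L) = L + 8*b
((20 - 3*2) + k(-4, 7))*(4*(-5)) = ((20 - 3*2) + (7 + 8*(-4)))*(4*(-5)) = ((20 - 6) + (7 - 32))*(-20) = (14 - 25)*(-20) = -11*(-20) = 220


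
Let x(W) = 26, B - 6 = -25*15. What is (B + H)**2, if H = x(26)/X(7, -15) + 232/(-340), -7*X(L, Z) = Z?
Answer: 332515225/2601 ≈ 1.2784e+5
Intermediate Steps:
X(L, Z) = -Z/7
B = -369 (B = 6 - 25*15 = 6 - 375 = -369)
H = 584/51 (H = 26/((-1/7*(-15))) + 232/(-340) = 26/(15/7) + 232*(-1/340) = 26*(7/15) - 58/85 = 182/15 - 58/85 = 584/51 ≈ 11.451)
(B + H)**2 = (-369 + 584/51)**2 = (-18235/51)**2 = 332515225/2601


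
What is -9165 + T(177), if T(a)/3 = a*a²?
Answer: 16626534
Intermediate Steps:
T(a) = 3*a³ (T(a) = 3*(a*a²) = 3*a³)
-9165 + T(177) = -9165 + 3*177³ = -9165 + 3*5545233 = -9165 + 16635699 = 16626534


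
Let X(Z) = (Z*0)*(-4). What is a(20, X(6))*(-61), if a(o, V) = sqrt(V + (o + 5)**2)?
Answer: -1525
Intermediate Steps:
X(Z) = 0 (X(Z) = 0*(-4) = 0)
a(o, V) = sqrt(V + (5 + o)**2)
a(20, X(6))*(-61) = sqrt(0 + (5 + 20)**2)*(-61) = sqrt(0 + 25**2)*(-61) = sqrt(0 + 625)*(-61) = sqrt(625)*(-61) = 25*(-61) = -1525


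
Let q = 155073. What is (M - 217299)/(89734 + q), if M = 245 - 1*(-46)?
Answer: -217008/244807 ≈ -0.88645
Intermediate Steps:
M = 291 (M = 245 + 46 = 291)
(M - 217299)/(89734 + q) = (291 - 217299)/(89734 + 155073) = -217008/244807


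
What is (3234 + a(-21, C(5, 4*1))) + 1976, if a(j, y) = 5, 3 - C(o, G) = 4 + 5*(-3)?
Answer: 5215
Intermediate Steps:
C(o, G) = 14 (C(o, G) = 3 - (4 + 5*(-3)) = 3 - (4 - 15) = 3 - 1*(-11) = 3 + 11 = 14)
(3234 + a(-21, C(5, 4*1))) + 1976 = (3234 + 5) + 1976 = 3239 + 1976 = 5215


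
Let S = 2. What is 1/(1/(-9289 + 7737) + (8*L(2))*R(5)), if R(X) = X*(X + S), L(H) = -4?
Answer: -1552/1738241 ≈ -0.00089286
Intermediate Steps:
R(X) = X*(2 + X) (R(X) = X*(X + 2) = X*(2 + X))
1/(1/(-9289 + 7737) + (8*L(2))*R(5)) = 1/(1/(-9289 + 7737) + (8*(-4))*(5*(2 + 5))) = 1/(1/(-1552) - 160*7) = 1/(-1/1552 - 32*35) = 1/(-1/1552 - 1120) = 1/(-1738241/1552) = -1552/1738241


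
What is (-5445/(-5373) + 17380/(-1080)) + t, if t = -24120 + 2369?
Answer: -233898287/10746 ≈ -21766.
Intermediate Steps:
t = -21751
(-5445/(-5373) + 17380/(-1080)) + t = (-5445/(-5373) + 17380/(-1080)) - 21751 = (-5445*(-1/5373) + 17380*(-1/1080)) - 21751 = (605/597 - 869/54) - 21751 = -162041/10746 - 21751 = -233898287/10746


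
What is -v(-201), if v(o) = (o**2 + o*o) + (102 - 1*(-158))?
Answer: -81062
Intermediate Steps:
v(o) = 260 + 2*o**2 (v(o) = (o**2 + o**2) + (102 + 158) = 2*o**2 + 260 = 260 + 2*o**2)
-v(-201) = -(260 + 2*(-201)**2) = -(260 + 2*40401) = -(260 + 80802) = -1*81062 = -81062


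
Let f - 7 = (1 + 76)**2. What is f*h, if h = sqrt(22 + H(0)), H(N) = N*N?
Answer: 5936*sqrt(22) ≈ 27842.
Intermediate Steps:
H(N) = N**2
f = 5936 (f = 7 + (1 + 76)**2 = 7 + 77**2 = 7 + 5929 = 5936)
h = sqrt(22) (h = sqrt(22 + 0**2) = sqrt(22 + 0) = sqrt(22) ≈ 4.6904)
f*h = 5936*sqrt(22)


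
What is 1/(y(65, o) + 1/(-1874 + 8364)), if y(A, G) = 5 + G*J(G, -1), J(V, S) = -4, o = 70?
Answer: -6490/1784749 ≈ -0.0036364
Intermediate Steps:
y(A, G) = 5 - 4*G (y(A, G) = 5 + G*(-4) = 5 - 4*G)
1/(y(65, o) + 1/(-1874 + 8364)) = 1/((5 - 4*70) + 1/(-1874 + 8364)) = 1/((5 - 280) + 1/6490) = 1/(-275 + 1/6490) = 1/(-1784749/6490) = -6490/1784749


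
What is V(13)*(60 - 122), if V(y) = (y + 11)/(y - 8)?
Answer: -1488/5 ≈ -297.60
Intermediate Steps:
V(y) = (11 + y)/(-8 + y)
V(13)*(60 - 122) = ((11 + 13)/(-8 + 13))*(60 - 122) = (24/5)*(-62) = -1488/5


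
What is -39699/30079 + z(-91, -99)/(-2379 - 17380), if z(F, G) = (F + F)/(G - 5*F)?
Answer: -139622695109/105790911058 ≈ -1.3198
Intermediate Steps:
z(F, G) = 2*F/(G - 5*F) (z(F, G) = (2*F)/(G - 5*F) = 2*F/(G - 5*F))
-39699/30079 + z(-91, -99)/(-2379 - 17380) = -39699/30079 + (-2*(-91)/(-1*(-99) + 5*(-91)))/(-2379 - 17380) = -39699*1/30079 - 2*(-91)/(99 - 455)/(-19759) = -39699/30079 - 2*(-91)/(-356)*(-1/19759) = -39699/30079 - 2*(-91)*(-1/356)*(-1/19759) = -39699/30079 - 91/178*(-1/19759) = -39699/30079 + 91/3517102 = -139622695109/105790911058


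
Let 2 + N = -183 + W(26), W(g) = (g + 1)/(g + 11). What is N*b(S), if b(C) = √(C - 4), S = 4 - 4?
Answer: -13636*I/37 ≈ -368.54*I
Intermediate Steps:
W(g) = (1 + g)/(11 + g)
S = 0
b(C) = √(-4 + C)
N = -6818/37 (N = -2 + (-183 + (1 + 26)/(11 + 26)) = -2 + (-183 + 27/37) = -2 - 6744/37 = -6818/37 ≈ -184.27)
N*b(S) = -6818*√(-4 + 0)/37 = -13636*I/37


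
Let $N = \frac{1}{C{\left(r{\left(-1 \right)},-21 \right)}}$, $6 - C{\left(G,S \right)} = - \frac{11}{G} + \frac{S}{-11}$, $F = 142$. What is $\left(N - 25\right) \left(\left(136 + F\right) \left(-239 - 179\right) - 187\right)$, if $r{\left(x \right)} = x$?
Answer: $\frac{222423201}{76} \approx 2.9266 \cdot 10^{6}$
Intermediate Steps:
$C{\left(G,S \right)} = 6 + \frac{11}{G} + \frac{S}{11}$ ($C{\left(G,S \right)} = 6 - \left(- \frac{11}{G} + \frac{S}{-11}\right) = 6 - \left(- \frac{11}{G} + S \left(- \frac{1}{11}\right)\right) = 6 - \left(- \frac{11}{G} - \frac{S}{11}\right) = 6 + \left(\frac{11}{G} + \frac{S}{11}\right) = 6 + \frac{11}{G} + \frac{S}{11}$)
$N = - \frac{11}{76}$ ($N = \frac{1}{6 + \frac{11}{-1} + \frac{1}{11} \left(-21\right)} = \frac{1}{6 + 11 \left(-1\right) - \frac{21}{11}} = \frac{1}{6 - 11 - \frac{21}{11}} = \frac{1}{- \frac{76}{11}} = - \frac{11}{76} \approx -0.14474$)
$\left(N - 25\right) \left(\left(136 + F\right) \left(-239 - 179\right) - 187\right) = \left(- \frac{11}{76} - 25\right) \left(\left(136 + 142\right) \left(-239 - 179\right) - 187\right) = - \frac{1911 \left(278 \left(-418\right) - 187\right)}{76} = - \frac{1911 \left(-116204 - 187\right)}{76} = \left(- \frac{1911}{76}\right) \left(-116391\right) = \frac{222423201}{76}$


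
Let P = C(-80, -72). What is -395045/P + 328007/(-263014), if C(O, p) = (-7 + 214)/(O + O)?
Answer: 16624310603351/54443898 ≈ 3.0535e+5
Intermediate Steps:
C(O, p) = 207/(2*O) (C(O, p) = 207/((2*O)) = 207*(1/(2*O)) = 207/(2*O))
P = -207/160 (P = (207/2)/(-80) = (207/2)*(-1/80) = -207/160 ≈ -1.2938)
-395045/P + 328007/(-263014) = -395045/(-207/160) + 328007/(-263014) = -395045*(-160/207) + 328007*(-1/263014) = 63207200/207 - 328007/263014 = 16624310603351/54443898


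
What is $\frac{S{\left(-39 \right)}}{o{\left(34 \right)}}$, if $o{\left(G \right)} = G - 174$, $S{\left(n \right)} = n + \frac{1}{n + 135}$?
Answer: $\frac{3743}{13440} \approx 0.2785$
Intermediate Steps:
$S{\left(n \right)} = n + \frac{1}{135 + n}$
$o{\left(G \right)} = -174 + G$
$\frac{S{\left(-39 \right)}}{o{\left(34 \right)}} = \frac{\frac{1}{135 - 39} \left(1 + \left(-39\right)^{2} + 135 \left(-39\right)\right)}{-174 + 34} = \frac{\frac{1}{96} \left(1 + 1521 - 5265\right)}{-140} = \frac{1}{96} \left(-3743\right) \left(- \frac{1}{140}\right) = \left(- \frac{3743}{96}\right) \left(- \frac{1}{140}\right) = \frac{3743}{13440}$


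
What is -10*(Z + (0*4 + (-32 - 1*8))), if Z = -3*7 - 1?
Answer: 620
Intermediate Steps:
Z = -22 (Z = -21 - 1 = -22)
-10*(Z + (0*4 + (-32 - 1*8))) = -10*(-22 + (0*4 + (-32 - 1*8))) = -10*(-22 + (0 + (-32 - 8))) = -10*(-22 + (0 - 40)) = -10*(-22 - 40) = -10*(-62) = 620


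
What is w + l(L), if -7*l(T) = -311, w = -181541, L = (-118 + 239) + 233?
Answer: -1270476/7 ≈ -1.8150e+5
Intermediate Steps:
L = 354 (L = 121 + 233 = 354)
l(T) = 311/7 (l(T) = -⅐*(-311) = 311/7)
w + l(L) = -181541 + 311/7 = -1270476/7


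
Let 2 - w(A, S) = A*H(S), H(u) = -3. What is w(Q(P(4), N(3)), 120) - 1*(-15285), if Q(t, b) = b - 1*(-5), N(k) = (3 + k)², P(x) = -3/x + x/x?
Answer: 15410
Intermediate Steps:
P(x) = 1 - 3/x (P(x) = -3/x + 1 = 1 - 3/x)
Q(t, b) = 5 + b (Q(t, b) = b + 5 = 5 + b)
w(A, S) = 2 + 3*A (w(A, S) = 2 - A*(-3) = 2 - (-3)*A = 2 + 3*A)
w(Q(P(4), N(3)), 120) - 1*(-15285) = (2 + 3*(5 + (3 + 3)²)) - 1*(-15285) = (2 + 3*(5 + 6²)) + 15285 = (2 + 3*(5 + 36)) + 15285 = (2 + 3*41) + 15285 = (2 + 123) + 15285 = 125 + 15285 = 15410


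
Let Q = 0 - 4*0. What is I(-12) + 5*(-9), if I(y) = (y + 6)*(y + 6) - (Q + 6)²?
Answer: -45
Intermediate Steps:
Q = 0 (Q = 0 + 0 = 0)
I(y) = -36 + (6 + y)² (I(y) = (y + 6)*(y + 6) - (0 + 6)² = (6 + y)*(6 + y) - 1*6² = (6 + y)² - 1*36 = (6 + y)² - 36 = -36 + (6 + y)²)
I(-12) + 5*(-9) = -12*(12 - 12) + 5*(-9) = -12*0 - 45 = 0 - 45 = -45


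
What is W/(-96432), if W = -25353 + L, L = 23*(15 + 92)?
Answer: 5723/24108 ≈ 0.23739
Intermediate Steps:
L = 2461 (L = 23*107 = 2461)
W = -22892 (W = -25353 + 2461 = -22892)
W/(-96432) = -22892/(-96432) = -22892*(-1/96432) = 5723/24108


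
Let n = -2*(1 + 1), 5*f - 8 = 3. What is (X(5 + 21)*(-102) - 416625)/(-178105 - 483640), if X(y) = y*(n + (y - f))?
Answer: 2345673/3308725 ≈ 0.70894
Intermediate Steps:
f = 11/5 (f = 8/5 + (⅕)*3 = 8/5 + ⅗ = 11/5 ≈ 2.2000)
n = -4 (n = -2*2 = -4)
X(y) = y*(-31/5 + y) (X(y) = y*(-4 + (y - 1*11/5)) = y*(-4 + (y - 11/5)) = y*(-4 + (-11/5 + y)) = y*(-31/5 + y))
(X(5 + 21)*(-102) - 416625)/(-178105 - 483640) = (((5 + 21)*(-31 + 5*(5 + 21))/5)*(-102) - 416625)/(-178105 - 483640) = (((⅕)*26*(-31 + 5*26))*(-102) - 416625)/(-661745) = (((⅕)*26*(-31 + 130))*(-102) - 416625)*(-1/661745) = (((⅕)*26*99)*(-102) - 416625)*(-1/661745) = ((2574/5)*(-102) - 416625)*(-1/661745) = (-262548/5 - 416625)*(-1/661745) = -2345673/5*(-1/661745) = 2345673/3308725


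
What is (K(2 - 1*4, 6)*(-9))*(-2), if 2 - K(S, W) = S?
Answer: 72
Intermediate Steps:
K(S, W) = 2 - S
(K(2 - 1*4, 6)*(-9))*(-2) = ((2 - (2 - 1*4))*(-9))*(-2) = ((2 - (2 - 4))*(-9))*(-2) = ((2 - 1*(-2))*(-9))*(-2) = ((2 + 2)*(-9))*(-2) = (4*(-9))*(-2) = -36*(-2) = 72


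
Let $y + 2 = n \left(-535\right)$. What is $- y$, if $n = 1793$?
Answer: $959257$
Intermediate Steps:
$y = -959257$ ($y = -2 + 1793 \left(-535\right) = -2 - 959255 = -959257$)
$- y = \left(-1\right) \left(-959257\right) = 959257$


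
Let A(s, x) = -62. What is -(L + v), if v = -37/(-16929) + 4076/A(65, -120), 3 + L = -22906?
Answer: 12057120446/524799 ≈ 22975.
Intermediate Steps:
L = -22909 (L = -3 - 22906 = -22909)
v = -34500155/524799 (v = -37/(-16929) + 4076/(-62) = -37*(-1/16929) + 4076*(-1/62) = 37/16929 - 2038/31 = -34500155/524799 ≈ -65.740)
-(L + v) = -(-22909 - 34500155/524799) = -1*(-12057120446/524799) = 12057120446/524799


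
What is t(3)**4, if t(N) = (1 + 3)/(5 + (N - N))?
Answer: 256/625 ≈ 0.40960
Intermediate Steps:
t(N) = 4/5 (t(N) = 4/(5 + 0) = 4/5)
t(3)**4 = (4/5)**4 = 256/625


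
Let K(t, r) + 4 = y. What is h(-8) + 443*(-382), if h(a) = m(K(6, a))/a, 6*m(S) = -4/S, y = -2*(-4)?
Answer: -8122847/48 ≈ -1.6923e+5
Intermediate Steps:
y = 8
K(t, r) = 4 (K(t, r) = -4 + 8 = 4)
m(S) = -2/(3*S) (m(S) = (-4/S)/6 = -2/(3*S))
h(a) = -1/(6*a) (h(a) = (-⅔/4)/a = (-⅔*¼)/a = -1/(6*a))
h(-8) + 443*(-382) = -⅙/(-8) + 443*(-382) = -⅙*(-⅛) - 169226 = 1/48 - 169226 = -8122847/48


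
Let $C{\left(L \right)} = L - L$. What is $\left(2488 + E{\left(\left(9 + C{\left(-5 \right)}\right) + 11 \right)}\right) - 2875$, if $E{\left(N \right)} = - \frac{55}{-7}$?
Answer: $- \frac{2654}{7} \approx -379.14$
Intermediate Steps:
$C{\left(L \right)} = 0$
$E{\left(N \right)} = \frac{55}{7}$ ($E{\left(N \right)} = \left(-55\right) \left(- \frac{1}{7}\right) = \frac{55}{7}$)
$\left(2488 + E{\left(\left(9 + C{\left(-5 \right)}\right) + 11 \right)}\right) - 2875 = \left(2488 + \frac{55}{7}\right) - 2875 = \frac{17471}{7} - 2875 = - \frac{2654}{7}$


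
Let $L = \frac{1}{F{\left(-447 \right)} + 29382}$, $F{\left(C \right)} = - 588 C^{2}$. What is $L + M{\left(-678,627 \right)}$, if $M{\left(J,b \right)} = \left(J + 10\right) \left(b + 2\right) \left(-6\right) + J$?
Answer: $\frac{296036521441739}{117458310} \approx 2.5204 \cdot 10^{6}$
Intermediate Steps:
$M{\left(J,b \right)} = J - 6 \left(2 + b\right) \left(10 + J\right)$ ($M{\left(J,b \right)} = \left(10 + J\right) \left(2 + b\right) \left(-6\right) + J = \left(2 + b\right) \left(10 + J\right) \left(-6\right) + J = - 6 \left(2 + b\right) \left(10 + J\right) + J = J - 6 \left(2 + b\right) \left(10 + J\right)$)
$L = - \frac{1}{117458310}$ ($L = \frac{1}{- 588 \left(-447\right)^{2} + 29382} = \frac{1}{\left(-588\right) 199809 + 29382} = \frac{1}{-117487692 + 29382} = \frac{1}{-117458310} = - \frac{1}{117458310} \approx -8.5137 \cdot 10^{-9}$)
$L + M{\left(-678,627 \right)} = - \frac{1}{117458310} - \left(30282 - 2550636\right) = - \frac{1}{117458310} + \left(-120 - 37620 + 7458 + 2550636\right) = - \frac{1}{117458310} + 2520354 = \frac{296036521441739}{117458310}$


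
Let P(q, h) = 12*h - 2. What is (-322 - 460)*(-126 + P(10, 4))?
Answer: 62560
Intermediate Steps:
P(q, h) = -2 + 12*h
(-322 - 460)*(-126 + P(10, 4)) = (-322 - 460)*(-126 + (-2 + 12*4)) = -782*(-126 + (-2 + 48)) = -782*(-126 + 46) = -782*(-80) = 62560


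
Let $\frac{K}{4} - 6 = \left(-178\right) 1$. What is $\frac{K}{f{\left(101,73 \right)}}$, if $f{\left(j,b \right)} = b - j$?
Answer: $\frac{172}{7} \approx 24.571$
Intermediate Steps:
$K = -688$ ($K = 24 + 4 \left(\left(-178\right) 1\right) = 24 + 4 \left(-178\right) = 24 - 712 = -688$)
$\frac{K}{f{\left(101,73 \right)}} = - \frac{688}{73 - 101} = - \frac{688}{-28} = \left(-688\right) \left(- \frac{1}{28}\right) = \frac{172}{7}$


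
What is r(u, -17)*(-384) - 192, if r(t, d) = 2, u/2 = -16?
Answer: -960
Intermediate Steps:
u = -32 (u = 2*(-16) = -32)
r(u, -17)*(-384) - 192 = 2*(-384) - 192 = -768 - 192 = -960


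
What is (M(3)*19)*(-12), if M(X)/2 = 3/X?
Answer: -456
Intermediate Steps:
M(X) = 6/X (M(X) = 2*(3/X) = 6/X)
(M(3)*19)*(-12) = ((6/3)*19)*(-12) = ((6*(⅓))*19)*(-12) = (2*19)*(-12) = 38*(-12) = -456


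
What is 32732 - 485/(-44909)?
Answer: 1469961873/44909 ≈ 32732.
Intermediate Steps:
32732 - 485/(-44909) = 32732 - 485*(-1/44909) = 32732 + 485/44909 = 1469961873/44909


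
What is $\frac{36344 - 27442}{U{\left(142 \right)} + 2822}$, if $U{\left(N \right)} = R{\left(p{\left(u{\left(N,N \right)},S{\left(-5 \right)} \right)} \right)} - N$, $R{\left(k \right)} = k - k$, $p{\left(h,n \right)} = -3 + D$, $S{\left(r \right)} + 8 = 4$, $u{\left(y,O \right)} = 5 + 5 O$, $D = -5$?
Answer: $\frac{4451}{1340} \approx 3.3216$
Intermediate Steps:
$S{\left(r \right)} = -4$ ($S{\left(r \right)} = -8 + 4 = -4$)
$p{\left(h,n \right)} = -8$ ($p{\left(h,n \right)} = -3 - 5 = -8$)
$R{\left(k \right)} = 0$
$U{\left(N \right)} = - N$ ($U{\left(N \right)} = 0 - N = - N$)
$\frac{36344 - 27442}{U{\left(142 \right)} + 2822} = \frac{36344 - 27442}{\left(-1\right) 142 + 2822} = \frac{8902}{-142 + 2822} = \frac{8902}{2680} = 8902 \cdot \frac{1}{2680} = \frac{4451}{1340}$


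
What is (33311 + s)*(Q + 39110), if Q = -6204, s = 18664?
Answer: 1710289350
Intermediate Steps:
(33311 + s)*(Q + 39110) = (33311 + 18664)*(-6204 + 39110) = 51975*32906 = 1710289350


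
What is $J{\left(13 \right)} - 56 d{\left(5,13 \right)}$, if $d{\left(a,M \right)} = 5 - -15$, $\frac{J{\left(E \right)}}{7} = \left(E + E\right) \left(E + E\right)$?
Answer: $3612$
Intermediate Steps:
$J{\left(E \right)} = 28 E^{2}$ ($J{\left(E \right)} = 7 \left(E + E\right) \left(E + E\right) = 7 \cdot 2 E 2 E = 7 \cdot 4 E^{2} = 28 E^{2}$)
$d{\left(a,M \right)} = 20$ ($d{\left(a,M \right)} = 5 + 15 = 20$)
$J{\left(13 \right)} - 56 d{\left(5,13 \right)} = 28 \cdot 13^{2} - 1120 = 28 \cdot 169 - 1120 = 4732 - 1120 = 3612$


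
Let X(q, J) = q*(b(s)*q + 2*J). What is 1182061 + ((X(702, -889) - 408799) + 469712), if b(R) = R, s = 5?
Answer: 2458838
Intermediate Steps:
X(q, J) = q*(2*J + 5*q) (X(q, J) = q*(5*q + 2*J) = q*(2*J + 5*q))
1182061 + ((X(702, -889) - 408799) + 469712) = 1182061 + ((702*(2*(-889) + 5*702) - 408799) + 469712) = 1182061 + ((702*(-1778 + 3510) - 408799) + 469712) = 1182061 + ((702*1732 - 408799) + 469712) = 1182061 + ((1215864 - 408799) + 469712) = 1182061 + (807065 + 469712) = 1182061 + 1276777 = 2458838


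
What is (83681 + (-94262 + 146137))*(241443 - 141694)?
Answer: 13521575444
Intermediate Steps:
(83681 + (-94262 + 146137))*(241443 - 141694) = (83681 + 51875)*99749 = 135556*99749 = 13521575444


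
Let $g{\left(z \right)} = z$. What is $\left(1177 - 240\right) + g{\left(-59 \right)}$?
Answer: $878$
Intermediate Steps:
$\left(1177 - 240\right) + g{\left(-59 \right)} = \left(1177 - 240\right) - 59 = 937 - 59 = 878$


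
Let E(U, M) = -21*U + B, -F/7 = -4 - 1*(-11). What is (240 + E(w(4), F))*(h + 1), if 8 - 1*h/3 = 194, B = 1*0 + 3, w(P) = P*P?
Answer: 51801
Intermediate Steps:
w(P) = P²
B = 3 (B = 0 + 3 = 3)
h = -558 (h = 24 - 3*194 = 24 - 582 = -558)
F = -49 (F = -7*(-4 - 1*(-11)) = -7*(-4 + 11) = -7*7 = -49)
E(U, M) = 3 - 21*U (E(U, M) = -21*U + 3 = 3 - 21*U)
(240 + E(w(4), F))*(h + 1) = (240 + (3 - 21*4²))*(-558 + 1) = (240 + (3 - 21*16))*(-557) = (240 + (3 - 336))*(-557) = (240 - 333)*(-557) = -93*(-557) = 51801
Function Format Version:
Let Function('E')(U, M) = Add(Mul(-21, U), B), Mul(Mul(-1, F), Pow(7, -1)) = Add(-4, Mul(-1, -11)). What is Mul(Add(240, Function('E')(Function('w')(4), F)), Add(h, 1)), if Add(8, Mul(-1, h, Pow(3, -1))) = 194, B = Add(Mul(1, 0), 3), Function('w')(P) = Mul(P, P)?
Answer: 51801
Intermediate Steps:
Function('w')(P) = Pow(P, 2)
B = 3 (B = Add(0, 3) = 3)
h = -558 (h = Add(24, Mul(-3, 194)) = Add(24, -582) = -558)
F = -49 (F = Mul(-7, Add(-4, Mul(-1, -11))) = Mul(-7, Add(-4, 11)) = Mul(-7, 7) = -49)
Function('E')(U, M) = Add(3, Mul(-21, U)) (Function('E')(U, M) = Add(Mul(-21, U), 3) = Add(3, Mul(-21, U)))
Mul(Add(240, Function('E')(Function('w')(4), F)), Add(h, 1)) = Mul(Add(240, Add(3, Mul(-21, Pow(4, 2)))), Add(-558, 1)) = Mul(Add(240, Add(3, Mul(-21, 16))), -557) = Mul(Add(240, Add(3, -336)), -557) = Mul(Add(240, -333), -557) = Mul(-93, -557) = 51801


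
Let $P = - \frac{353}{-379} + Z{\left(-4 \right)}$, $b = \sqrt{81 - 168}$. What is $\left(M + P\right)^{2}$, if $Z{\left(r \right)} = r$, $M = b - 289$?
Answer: $\frac{12240664869}{143641} - \frac{221388 i \sqrt{87}}{379} \approx 85217.0 - 5448.5 i$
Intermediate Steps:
$b = i \sqrt{87}$ ($b = \sqrt{-87} = i \sqrt{87} \approx 9.3274 i$)
$M = -289 + i \sqrt{87}$ ($M = i \sqrt{87} - 289 = -289 + i \sqrt{87} \approx -289.0 + 9.3274 i$)
$P = - \frac{1163}{379}$ ($P = - \frac{353}{-379} - 4 = \left(-353\right) \left(- \frac{1}{379}\right) - 4 = \frac{353}{379} - 4 = - \frac{1163}{379} \approx -3.0686$)
$\left(M + P\right)^{2} = \left(\left(-289 + i \sqrt{87}\right) - \frac{1163}{379}\right)^{2} = \left(- \frac{110694}{379} + i \sqrt{87}\right)^{2}$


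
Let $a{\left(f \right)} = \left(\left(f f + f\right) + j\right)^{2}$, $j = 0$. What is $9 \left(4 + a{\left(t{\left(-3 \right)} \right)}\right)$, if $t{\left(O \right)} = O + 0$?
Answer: $360$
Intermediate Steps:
$t{\left(O \right)} = O$
$a{\left(f \right)} = \left(f + f^{2}\right)^{2}$ ($a{\left(f \right)} = \left(\left(f f + f\right) + 0\right)^{2} = \left(\left(f^{2} + f\right) + 0\right)^{2} = \left(\left(f + f^{2}\right) + 0\right)^{2} = \left(f + f^{2}\right)^{2}$)
$9 \left(4 + a{\left(t{\left(-3 \right)} \right)}\right) = 9 \left(4 + \left(-3\right)^{2} \left(1 - 3\right)^{2}\right) = 9 \left(4 + 9 \left(-2\right)^{2}\right) = 9 \left(4 + 9 \cdot 4\right) = 9 \left(4 + 36\right) = 9 \cdot 40 = 360$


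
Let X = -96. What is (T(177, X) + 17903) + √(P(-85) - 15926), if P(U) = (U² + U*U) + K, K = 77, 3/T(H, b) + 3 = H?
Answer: 1038375/58 + I*√1399 ≈ 17903.0 + 37.403*I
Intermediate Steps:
T(H, b) = 3/(-3 + H)
P(U) = 77 + 2*U² (P(U) = (U² + U*U) + 77 = (U² + U²) + 77 = 2*U² + 77 = 77 + 2*U²)
(T(177, X) + 17903) + √(P(-85) - 15926) = (3/(-3 + 177) + 17903) + √((77 + 2*(-85)²) - 15926) = (3/174 + 17903) + √((77 + 2*7225) - 15926) = (3*(1/174) + 17903) + √((77 + 14450) - 15926) = (1/58 + 17903) + √(14527 - 15926) = 1038375/58 + √(-1399) = 1038375/58 + I*√1399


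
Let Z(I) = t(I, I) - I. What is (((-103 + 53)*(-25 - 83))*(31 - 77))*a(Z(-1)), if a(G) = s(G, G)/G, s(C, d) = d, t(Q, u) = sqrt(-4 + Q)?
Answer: -248400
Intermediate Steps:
Z(I) = sqrt(-4 + I) - I
a(G) = 1 (a(G) = G/G = 1)
(((-103 + 53)*(-25 - 83))*(31 - 77))*a(Z(-1)) = (((-103 + 53)*(-25 - 83))*(31 - 77))*1 = (-50*(-108)*(-46))*1 = (5400*(-46))*1 = -248400*1 = -248400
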